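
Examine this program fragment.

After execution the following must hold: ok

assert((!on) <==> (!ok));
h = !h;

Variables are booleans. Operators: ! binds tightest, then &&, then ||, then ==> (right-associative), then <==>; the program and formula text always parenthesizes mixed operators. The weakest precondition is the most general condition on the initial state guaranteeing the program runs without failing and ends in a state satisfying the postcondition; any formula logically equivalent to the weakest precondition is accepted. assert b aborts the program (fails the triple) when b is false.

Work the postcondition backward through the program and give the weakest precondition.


Working backward. After the program, ok must hold.
Before h := !h: ok
Before assert (!on) <==> (!ok): ((!on) <==> (!ok)) && ok
Answer: WP = ((!on) <==> (!ok)) && ok


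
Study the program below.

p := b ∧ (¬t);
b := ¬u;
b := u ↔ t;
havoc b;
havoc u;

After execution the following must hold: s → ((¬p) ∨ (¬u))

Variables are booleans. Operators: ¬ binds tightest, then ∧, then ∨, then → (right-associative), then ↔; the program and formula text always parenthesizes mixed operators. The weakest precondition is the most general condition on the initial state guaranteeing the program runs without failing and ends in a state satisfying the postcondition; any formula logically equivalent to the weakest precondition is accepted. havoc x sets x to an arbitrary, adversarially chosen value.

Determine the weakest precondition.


Working backward. After the program, s → ((¬p) ∨ (¬u)) must hold.
Before havoc u: s → (¬p)
Before havoc b: s → (¬p)
Before b := u ↔ t: s → (¬p)
Before b := ¬u: s → (¬p)
Before p := b ∧ (¬t): s → (¬(b ∧ (¬t)))
Answer: WP = s → (¬(b ∧ (¬t)))


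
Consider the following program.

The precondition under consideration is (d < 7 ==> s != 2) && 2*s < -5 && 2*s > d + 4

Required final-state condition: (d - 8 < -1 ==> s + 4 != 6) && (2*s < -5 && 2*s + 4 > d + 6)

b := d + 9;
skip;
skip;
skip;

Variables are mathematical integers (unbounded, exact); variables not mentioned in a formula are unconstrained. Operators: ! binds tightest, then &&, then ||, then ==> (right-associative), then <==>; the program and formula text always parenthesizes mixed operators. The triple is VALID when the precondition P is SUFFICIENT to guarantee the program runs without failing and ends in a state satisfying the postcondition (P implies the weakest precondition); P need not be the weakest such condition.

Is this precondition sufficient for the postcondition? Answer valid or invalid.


Working backward. After the program, the postcondition (d - 8 < -1 ==> s + 4 != 6) && (2*s < -5 && 2*s + 4 > d + 6) must hold; in canonical form it is (d < 7 ==> s != 2) && 2*s < -5 && 2*s > d + 2.
Before skip: (d < 7 ==> s != 2) && 2*s < -5 && 2*s > d + 2
Before skip: (d < 7 ==> s != 2) && 2*s < -5 && 2*s > d + 2
Before skip: (d < 7 ==> s != 2) && 2*s < -5 && 2*s > d + 2
Before b := d + 9: (d < 7 ==> s != 2) && 2*s < -5 && 2*s > d + 2
The weakest precondition is (d < 7 ==> s != 2) && 2*s < -5 && 2*s > d + 2.
Check whether (d < 7 ==> s != 2) && 2*s < -5 && 2*s > d + 4 implies it.
Every state satisfying the precondition satisfies the weakest precondition: the implication holds.
Answer: valid


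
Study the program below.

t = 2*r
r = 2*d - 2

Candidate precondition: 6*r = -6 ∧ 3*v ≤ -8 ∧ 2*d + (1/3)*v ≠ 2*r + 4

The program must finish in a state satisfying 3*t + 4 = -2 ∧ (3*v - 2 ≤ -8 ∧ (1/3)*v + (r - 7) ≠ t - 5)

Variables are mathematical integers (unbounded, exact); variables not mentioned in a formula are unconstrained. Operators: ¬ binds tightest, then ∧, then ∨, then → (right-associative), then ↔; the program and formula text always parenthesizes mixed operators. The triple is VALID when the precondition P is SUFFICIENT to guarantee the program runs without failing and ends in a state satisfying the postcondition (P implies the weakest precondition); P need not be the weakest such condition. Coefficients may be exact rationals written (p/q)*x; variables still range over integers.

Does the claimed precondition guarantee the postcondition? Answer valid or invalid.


Working backward. After the program, the postcondition 3*t + 4 = -2 ∧ (3*v - 2 ≤ -8 ∧ (1/3)*v + (r - 7) ≠ t - 5) must hold; in canonical form it is 3*t = -6 ∧ 3*v ≤ -6 ∧ r + (1/3)*v ≠ t + 2.
Before r := 2*d - 2: 3*t = -6 ∧ 3*v ≤ -6 ∧ 2*d + (1/3)*v ≠ t + 4
Before t := 2*r: 6*r = -6 ∧ 3*v ≤ -6 ∧ 2*d + (1/3)*v ≠ 2*r + 4
The weakest precondition is 6*r = -6 ∧ 3*v ≤ -6 ∧ 2*d + (1/3)*v ≠ 2*r + 4.
Check whether 6*r = -6 ∧ 3*v ≤ -8 ∧ 2*d + (1/3)*v ≠ 2*r + 4 implies it.
Every state satisfying the precondition satisfies the weakest precondition: the implication holds.
Answer: valid


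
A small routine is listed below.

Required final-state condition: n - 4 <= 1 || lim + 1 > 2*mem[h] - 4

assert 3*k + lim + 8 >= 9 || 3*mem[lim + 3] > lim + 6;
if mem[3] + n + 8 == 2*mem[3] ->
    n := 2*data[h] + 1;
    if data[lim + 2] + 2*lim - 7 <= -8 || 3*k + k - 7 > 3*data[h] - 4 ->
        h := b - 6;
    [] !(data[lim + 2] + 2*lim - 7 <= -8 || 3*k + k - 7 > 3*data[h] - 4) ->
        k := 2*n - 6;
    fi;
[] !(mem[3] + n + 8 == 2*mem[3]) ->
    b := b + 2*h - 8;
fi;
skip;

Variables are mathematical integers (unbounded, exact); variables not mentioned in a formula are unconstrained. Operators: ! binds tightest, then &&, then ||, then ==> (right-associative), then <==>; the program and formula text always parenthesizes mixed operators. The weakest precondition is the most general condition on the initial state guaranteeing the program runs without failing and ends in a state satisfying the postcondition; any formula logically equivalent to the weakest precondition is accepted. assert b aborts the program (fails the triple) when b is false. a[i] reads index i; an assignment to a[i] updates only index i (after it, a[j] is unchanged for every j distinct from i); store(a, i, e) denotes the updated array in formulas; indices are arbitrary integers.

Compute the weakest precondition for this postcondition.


Working backward. After the program, the postcondition n - 4 <= 1 || lim + 1 > 2*mem[h] - 4 must hold; in canonical form it is n <= 5 || lim > 2*mem[h] - 5.
Before skip: n <= 5 || lim > 2*mem[h] - 5
Then branch requires ((data[lim + 2] + 2*lim <= -1 || 4*k > 3*data[h] + 3) ==> (2*data[h] <= 4 || lim > 2*mem[b - 6] - 5)) && ((!(data[lim + 2] + 2*lim <= -1 || 4*k > 3*data[h] + 3)) ==> (2*data[h] <= 4 || lim > 2*mem[h] - 5)); else branch requires n <= 5 || lim > 2*mem[h] - 5.
Before the if: (n == mem[3] - 8 ==> (((data[lim + 2] + 2*lim <= -1 || 4*k > 3*data[h] + 3) ==> (2*data[h] <= 4 || lim > 2*mem[b - 6] - 5)) && ((!(data[lim + 2] + 2*lim <= -1 || 4*k > 3*data[h] + 3)) ==> (2*data[h] <= 4 || lim > 2*mem[h] - 5)))) && ((!(n == mem[3] - 8)) ==> (n <= 5 || lim > 2*mem[h] - 5))
Before assert 3*k + lim + 8 >= 9 || 3*mem[lim + 3] > lim + 6: (3*k + lim >= 1 || 3*mem[lim + 3] > lim + 6) && (n == mem[3] - 8 ==> (((data[lim + 2] + 2*lim <= -1 || 4*k > 3*data[h] + 3) ==> (2*data[h] <= 4 || lim > 2*mem[b - 6] - 5)) && ((!(data[lim + 2] + 2*lim <= -1 || 4*k > 3*data[h] + 3)) ==> (2*data[h] <= 4 || lim > 2*mem[h] - 5)))) && ((!(n == mem[3] - 8)) ==> (n <= 5 || lim > 2*mem[h] - 5))
Answer: WP = (3*k + lim >= 1 || 3*mem[lim + 3] > lim + 6) && (n == mem[3] - 8 ==> (((data[lim + 2] + 2*lim <= -1 || 4*k > 3*data[h] + 3) ==> (2*data[h] <= 4 || lim > 2*mem[b - 6] - 5)) && ((!(data[lim + 2] + 2*lim <= -1 || 4*k > 3*data[h] + 3)) ==> (2*data[h] <= 4 || lim > 2*mem[h] - 5)))) && ((!(n == mem[3] - 8)) ==> (n <= 5 || lim > 2*mem[h] - 5))


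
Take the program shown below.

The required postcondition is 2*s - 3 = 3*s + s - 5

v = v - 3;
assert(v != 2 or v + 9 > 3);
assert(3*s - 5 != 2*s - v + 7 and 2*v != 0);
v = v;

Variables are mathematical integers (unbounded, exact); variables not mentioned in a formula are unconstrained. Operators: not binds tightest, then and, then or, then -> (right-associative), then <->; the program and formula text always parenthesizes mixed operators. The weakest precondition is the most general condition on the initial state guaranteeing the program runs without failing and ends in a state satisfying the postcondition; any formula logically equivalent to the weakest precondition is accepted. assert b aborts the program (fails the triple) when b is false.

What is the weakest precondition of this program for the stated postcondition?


Working backward. After the program, the postcondition 2*s - 3 = 3*s + s - 5 must hold; in canonical form it is 2*s = 2.
Before v := v: 2*s = 2
Before assert 3*s - 5 != 2*s - v + 7 and 2*v != 0: s + v != 12 and 2*v != 0 and 2*s = 2
Before assert v != 2 or v + 9 > 3: (v != 2 or v > -6) and s + v != 12 and 2*v != 0 and 2*s = 2
Before v := v - 3: (v != 5 or v > -3) and s + v != 15 and 2*v != 6 and 2*s = 2
Answer: WP = (v != 5 or v > -3) and s + v != 15 and 2*v != 6 and 2*s = 2


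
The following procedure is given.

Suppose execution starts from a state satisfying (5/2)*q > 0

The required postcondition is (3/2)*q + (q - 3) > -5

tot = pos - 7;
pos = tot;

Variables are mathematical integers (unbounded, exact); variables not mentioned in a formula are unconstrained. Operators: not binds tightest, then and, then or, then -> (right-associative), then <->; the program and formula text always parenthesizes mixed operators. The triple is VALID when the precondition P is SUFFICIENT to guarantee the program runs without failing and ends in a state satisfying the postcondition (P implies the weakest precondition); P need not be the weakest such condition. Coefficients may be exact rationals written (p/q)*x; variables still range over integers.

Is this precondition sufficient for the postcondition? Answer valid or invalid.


Working backward. After the program, the postcondition (3/2)*q + (q - 3) > -5 must hold; in canonical form it is (5/2)*q > -2.
Before pos := tot: (5/2)*q > -2
Before tot := pos - 7: (5/2)*q > -2
The weakest precondition is (5/2)*q > -2.
Check whether (5/2)*q > 0 implies it.
Every state satisfying the precondition satisfies the weakest precondition: the implication holds.
Answer: valid


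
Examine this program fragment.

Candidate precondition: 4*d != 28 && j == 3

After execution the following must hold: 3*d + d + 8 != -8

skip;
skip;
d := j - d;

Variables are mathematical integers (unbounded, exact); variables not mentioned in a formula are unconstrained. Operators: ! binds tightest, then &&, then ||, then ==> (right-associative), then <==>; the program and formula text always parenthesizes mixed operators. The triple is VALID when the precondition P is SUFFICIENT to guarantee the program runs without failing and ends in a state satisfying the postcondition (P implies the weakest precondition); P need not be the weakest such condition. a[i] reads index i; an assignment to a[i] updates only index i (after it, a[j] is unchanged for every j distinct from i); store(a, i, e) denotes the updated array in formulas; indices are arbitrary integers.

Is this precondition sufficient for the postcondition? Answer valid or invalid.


Working backward. After the program, the postcondition 3*d + d + 8 != -8 must hold; in canonical form it is 4*d != -16.
Before d := j - d: 4*j != 4*d - 16
Before skip: 4*j != 4*d - 16
Before skip: 4*j != 4*d - 16
The weakest precondition is 4*j != 4*d - 16.
Check whether 4*d != 28 && j == 3 implies it.
Every state satisfying the precondition satisfies the weakest precondition: the implication holds.
Answer: valid


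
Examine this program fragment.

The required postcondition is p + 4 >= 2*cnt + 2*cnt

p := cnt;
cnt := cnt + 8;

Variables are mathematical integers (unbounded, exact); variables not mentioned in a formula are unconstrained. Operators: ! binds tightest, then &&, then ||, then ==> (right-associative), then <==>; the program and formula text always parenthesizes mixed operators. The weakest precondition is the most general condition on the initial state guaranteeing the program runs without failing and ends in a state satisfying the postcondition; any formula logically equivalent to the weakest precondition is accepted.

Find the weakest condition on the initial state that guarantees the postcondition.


Working backward. After the program, the postcondition p + 4 >= 2*cnt + 2*cnt must hold; in canonical form it is p >= 4*cnt - 4.
Before cnt := cnt + 8: p >= 4*cnt + 28
Before p := cnt: 3*cnt <= -28
Answer: WP = 3*cnt <= -28


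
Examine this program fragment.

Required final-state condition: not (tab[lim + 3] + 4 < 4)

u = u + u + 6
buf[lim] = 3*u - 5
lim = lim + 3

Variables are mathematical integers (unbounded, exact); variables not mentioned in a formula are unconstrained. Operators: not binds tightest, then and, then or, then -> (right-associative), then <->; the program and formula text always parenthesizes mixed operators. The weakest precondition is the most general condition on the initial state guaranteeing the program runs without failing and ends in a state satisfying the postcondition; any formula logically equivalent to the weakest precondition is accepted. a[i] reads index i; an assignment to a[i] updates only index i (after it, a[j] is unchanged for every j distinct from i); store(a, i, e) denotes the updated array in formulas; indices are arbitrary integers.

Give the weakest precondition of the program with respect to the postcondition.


Working backward. After the program, the postcondition not (tab[lim + 3] + 4 < 4) must hold; in canonical form it is not (tab[lim + 3] < 0).
Before lim := lim + 3: not (tab[lim + 6] < 0)
Before buf[lim] := 3*u - 5: not (tab[lim + 6] < 0)
Before u := u + u + 6: not (tab[lim + 6] < 0)
Answer: WP = not (tab[lim + 6] < 0)


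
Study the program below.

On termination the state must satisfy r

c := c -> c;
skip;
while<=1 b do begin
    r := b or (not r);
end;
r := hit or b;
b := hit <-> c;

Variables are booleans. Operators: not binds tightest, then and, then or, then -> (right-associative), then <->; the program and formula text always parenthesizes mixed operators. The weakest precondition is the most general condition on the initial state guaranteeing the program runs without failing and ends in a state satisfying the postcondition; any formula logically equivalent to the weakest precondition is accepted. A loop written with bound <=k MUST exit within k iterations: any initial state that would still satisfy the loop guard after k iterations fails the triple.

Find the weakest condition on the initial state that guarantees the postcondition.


Working backward. After the program, r must hold.
Before b := hit <-> c: r
Before r := hit or b: hit or b
Before the loop (bound <=1), unroll the exhaustion recursion (WP_0 = exit-now case; WP_j = one more guarded iteration, up to j = 1):
  WP_0: (not b) and (hit or b)
  WP_1: (b -> ((not b) and (hit or b))) and ((not b) -> (hit or b))
So before the loop: (b -> ((not b) and (hit or b))) and ((not b) -> (hit or b))
Before skip: (b -> ((not b) and (hit or b))) and ((not b) -> (hit or b))
Before c := c -> c: (b -> ((not b) and (hit or b))) and ((not b) -> (hit or b))
Answer: WP = (b -> ((not b) and (hit or b))) and ((not b) -> (hit or b))


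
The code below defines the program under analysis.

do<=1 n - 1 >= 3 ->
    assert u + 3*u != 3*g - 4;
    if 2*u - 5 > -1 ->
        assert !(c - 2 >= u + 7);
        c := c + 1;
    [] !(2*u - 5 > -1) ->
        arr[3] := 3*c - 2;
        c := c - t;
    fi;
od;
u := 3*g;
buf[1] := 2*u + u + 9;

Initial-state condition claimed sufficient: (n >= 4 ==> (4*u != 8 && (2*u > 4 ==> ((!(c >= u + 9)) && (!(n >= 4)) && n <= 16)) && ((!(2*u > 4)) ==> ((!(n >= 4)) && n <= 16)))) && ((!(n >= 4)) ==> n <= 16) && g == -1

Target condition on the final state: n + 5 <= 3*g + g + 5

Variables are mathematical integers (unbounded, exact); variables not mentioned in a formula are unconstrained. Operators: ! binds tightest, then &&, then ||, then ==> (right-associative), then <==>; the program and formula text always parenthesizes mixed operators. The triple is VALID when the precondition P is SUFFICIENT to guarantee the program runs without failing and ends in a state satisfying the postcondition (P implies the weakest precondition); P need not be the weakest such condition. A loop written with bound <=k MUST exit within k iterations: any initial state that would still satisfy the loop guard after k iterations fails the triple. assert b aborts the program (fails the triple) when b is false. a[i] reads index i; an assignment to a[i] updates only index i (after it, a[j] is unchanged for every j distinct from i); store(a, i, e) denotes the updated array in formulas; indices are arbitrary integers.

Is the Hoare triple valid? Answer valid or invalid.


Working backward. After the program, the postcondition n + 5 <= 3*g + g + 5 must hold; in canonical form it is n <= 4*g.
Before buf[1] := 2*u + u + 9: n <= 4*g
Before u := 3*g: n <= 4*g
Before the loop (bound <=1), unroll the exhaustion recursion (WP_0 = exit-now case; WP_j = one more guarded iteration, up to j = 1):
  WP_0: (!(n >= 4)) && n <= 4*g
  WP_1: (n >= 4 ==> (4*u != 3*g - 4 && (2*u > 4 ==> ((!(c >= u + 9)) && (!(n >= 4)) && n <= 4*g)) && ((!(2*u > 4)) ==> ((!(n >= 4)) && n <= 4*g)))) && ((!(n >= 4)) ==> n <= 4*g)
So before the loop: (n >= 4 ==> (4*u != 3*g - 4 && (2*u > 4 ==> ((!(c >= u + 9)) && (!(n >= 4)) && n <= 4*g)) && ((!(2*u > 4)) ==> ((!(n >= 4)) && n <= 4*g)))) && ((!(n >= 4)) ==> n <= 4*g)
The weakest precondition is (n >= 4 ==> (4*u != 3*g - 4 && (2*u > 4 ==> ((!(c >= u + 9)) && (!(n >= 4)) && n <= 4*g)) && ((!(2*u > 4)) ==> ((!(n >= 4)) && n <= 4*g)))) && ((!(n >= 4)) ==> n <= 4*g).
Check whether (n >= 4 ==> (4*u != 8 && (2*u > 4 ==> ((!(c >= u + 9)) && (!(n >= 4)) && n <= 16)) && ((!(2*u > 4)) ==> ((!(n >= 4)) && n <= 16)))) && ((!(n >= 4)) ==> n <= 16) && g == -1 implies it.
Countermodel: at the initial state c = 0, g = -1, n = -3, u = 0, the precondition holds but the weakest precondition fails.
Answer: invalid


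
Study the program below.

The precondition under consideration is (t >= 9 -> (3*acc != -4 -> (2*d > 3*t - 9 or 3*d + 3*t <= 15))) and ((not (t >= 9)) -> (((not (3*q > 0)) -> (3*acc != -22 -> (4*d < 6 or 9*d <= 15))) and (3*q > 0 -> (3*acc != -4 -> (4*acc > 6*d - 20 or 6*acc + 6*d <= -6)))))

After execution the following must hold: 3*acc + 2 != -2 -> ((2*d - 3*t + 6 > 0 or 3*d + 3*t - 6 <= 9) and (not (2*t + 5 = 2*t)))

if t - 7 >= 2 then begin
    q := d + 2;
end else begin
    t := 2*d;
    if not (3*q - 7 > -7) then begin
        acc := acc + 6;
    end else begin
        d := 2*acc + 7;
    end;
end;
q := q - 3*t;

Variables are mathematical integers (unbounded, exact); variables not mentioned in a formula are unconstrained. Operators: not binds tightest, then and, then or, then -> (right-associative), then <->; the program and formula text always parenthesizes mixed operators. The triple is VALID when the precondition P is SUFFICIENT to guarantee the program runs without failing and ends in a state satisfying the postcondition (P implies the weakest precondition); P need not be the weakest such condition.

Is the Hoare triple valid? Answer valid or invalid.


Working backward. After the program, the postcondition 3*acc + 2 != -2 -> ((2*d - 3*t + 6 > 0 or 3*d + 3*t - 6 <= 9) and (not (2*t + 5 = 2*t))) must hold; in canonical form it is 3*acc != -4 -> (2*d > 3*t - 6 or 3*d + 3*t <= 15).
Before q := q - 3*t: 3*acc != -4 -> (2*d > 3*t - 6 or 3*d + 3*t <= 15)
Then branch requires 3*acc != -4 -> (2*d > 3*t - 6 or 3*d + 3*t <= 15); else branch requires ((not (3*q > 0)) -> (3*acc != -22 -> (4*d < 6 or 9*d <= 15))) and (3*q > 0 -> (3*acc != -4 -> (4*acc > 6*d - 20 or 6*acc + 6*d <= -6))).
Before the if: (t >= 9 -> (3*acc != -4 -> (2*d > 3*t - 6 or 3*d + 3*t <= 15))) and ((not (t >= 9)) -> (((not (3*q > 0)) -> (3*acc != -22 -> (4*d < 6 or 9*d <= 15))) and (3*q > 0 -> (3*acc != -4 -> (4*acc > 6*d - 20 or 6*acc + 6*d <= -6)))))
The weakest precondition is (t >= 9 -> (3*acc != -4 -> (2*d > 3*t - 6 or 3*d + 3*t <= 15))) and ((not (t >= 9)) -> (((not (3*q > 0)) -> (3*acc != -22 -> (4*d < 6 or 9*d <= 15))) and (3*q > 0 -> (3*acc != -4 -> (4*acc > 6*d - 20 or 6*acc + 6*d <= -6))))).
Check whether (t >= 9 -> (3*acc != -4 -> (2*d > 3*t - 9 or 3*d + 3*t <= 15))) and ((not (t >= 9)) -> (((not (3*q > 0)) -> (3*acc != -22 -> (4*d < 6 or 9*d <= 15))) and (3*q > 0 -> (3*acc != -4 -> (4*acc > 6*d - 20 or 6*acc + 6*d <= -6))))) implies it.
Countermodel: at the initial state acc = 0, d = 11, q = 0, t = 10, the precondition holds but the weakest precondition fails.
Answer: invalid


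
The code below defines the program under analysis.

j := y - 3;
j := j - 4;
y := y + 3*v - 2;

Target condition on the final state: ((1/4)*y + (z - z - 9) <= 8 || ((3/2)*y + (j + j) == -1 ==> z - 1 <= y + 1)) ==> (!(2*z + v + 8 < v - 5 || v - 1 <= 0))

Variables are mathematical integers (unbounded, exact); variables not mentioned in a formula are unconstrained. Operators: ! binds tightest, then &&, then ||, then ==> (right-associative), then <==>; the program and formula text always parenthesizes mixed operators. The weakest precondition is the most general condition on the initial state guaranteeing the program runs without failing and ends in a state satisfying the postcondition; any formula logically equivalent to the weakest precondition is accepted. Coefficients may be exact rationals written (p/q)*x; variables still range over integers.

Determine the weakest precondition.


Working backward. After the program, the postcondition ((1/4)*y + (z - z - 9) <= 8 || ((3/2)*y + (j + j) == -1 ==> z - 1 <= y + 1)) ==> (!(2*z + v + 8 < v - 5 || v - 1 <= 0)) must hold; in canonical form it is ((1/4)*y <= 17 || (2*j + (3/2)*y == -1 ==> z <= y + 2)) ==> (!(2*z < -13 || v <= 1)).
Before y := y + 3*v - 2: ((3/4)*v + (1/4)*y <= 35/2 || (2*j + (9/2)*v + (3/2)*y == 2 ==> z <= 3*v + y)) ==> (!(2*z < -13 || v <= 1))
Before j := j - 4: ((3/4)*v + (1/4)*y <= 35/2 || (2*j + (9/2)*v + (3/2)*y == 10 ==> z <= 3*v + y)) ==> (!(2*z < -13 || v <= 1))
Before j := y - 3: ((3/4)*v + (1/4)*y <= 35/2 || ((9/2)*v + (7/2)*y == 16 ==> z <= 3*v + y)) ==> (!(2*z < -13 || v <= 1))
Answer: WP = ((3/4)*v + (1/4)*y <= 35/2 || ((9/2)*v + (7/2)*y == 16 ==> z <= 3*v + y)) ==> (!(2*z < -13 || v <= 1))


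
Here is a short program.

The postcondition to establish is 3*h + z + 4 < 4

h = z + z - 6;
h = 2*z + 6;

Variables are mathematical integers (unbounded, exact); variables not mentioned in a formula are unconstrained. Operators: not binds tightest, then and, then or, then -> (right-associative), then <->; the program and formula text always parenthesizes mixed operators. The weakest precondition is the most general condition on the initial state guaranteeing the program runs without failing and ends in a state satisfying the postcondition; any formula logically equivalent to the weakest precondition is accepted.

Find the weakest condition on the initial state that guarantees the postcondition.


Working backward. After the program, the postcondition 3*h + z + 4 < 4 must hold; in canonical form it is 3*h + z < 0.
Before h := 2*z + 6: 7*z < -18
Before h := z + z - 6: 7*z < -18
Answer: WP = 7*z < -18


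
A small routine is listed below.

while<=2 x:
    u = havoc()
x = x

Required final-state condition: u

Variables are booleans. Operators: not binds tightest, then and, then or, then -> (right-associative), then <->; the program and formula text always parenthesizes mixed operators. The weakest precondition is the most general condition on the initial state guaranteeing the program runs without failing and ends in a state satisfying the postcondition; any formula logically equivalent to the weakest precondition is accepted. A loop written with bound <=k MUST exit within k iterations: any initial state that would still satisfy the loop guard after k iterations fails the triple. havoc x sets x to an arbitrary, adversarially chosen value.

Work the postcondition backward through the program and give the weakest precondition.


Working backward. After the program, u must hold.
Before x := x: u
Before the loop (bound <=2), unroll the exhaustion recursion (WP_0 = exit-now case; WP_j = one more guarded iteration, up to j = 2):
  WP_0: (not x) and u
  WP_1: (not x) and ((not x) -> u)
  WP_2: (not x) and ((not x) -> u)
So before the loop: (not x) and ((not x) -> u)
Answer: WP = (not x) and ((not x) -> u)


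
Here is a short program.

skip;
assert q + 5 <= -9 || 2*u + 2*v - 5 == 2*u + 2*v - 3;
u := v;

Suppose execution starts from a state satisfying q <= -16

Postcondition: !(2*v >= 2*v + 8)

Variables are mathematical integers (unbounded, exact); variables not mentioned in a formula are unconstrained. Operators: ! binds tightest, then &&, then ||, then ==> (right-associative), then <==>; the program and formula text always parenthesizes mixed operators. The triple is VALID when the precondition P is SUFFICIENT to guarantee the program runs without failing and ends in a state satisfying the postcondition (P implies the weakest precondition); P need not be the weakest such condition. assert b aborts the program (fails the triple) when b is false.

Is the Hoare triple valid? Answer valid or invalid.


Working backward. After the program, the postcondition !(2*v >= 2*v + 8) must hold; in canonical form it is true.
Before u := v: true
Before assert q + 5 <= -9 || 2*u + 2*v - 5 == 2*u + 2*v - 3: q <= -14
Before skip: q <= -14
The weakest precondition is q <= -14.
Check whether q <= -16 implies it.
Every state satisfying the precondition satisfies the weakest precondition: the implication holds.
Answer: valid


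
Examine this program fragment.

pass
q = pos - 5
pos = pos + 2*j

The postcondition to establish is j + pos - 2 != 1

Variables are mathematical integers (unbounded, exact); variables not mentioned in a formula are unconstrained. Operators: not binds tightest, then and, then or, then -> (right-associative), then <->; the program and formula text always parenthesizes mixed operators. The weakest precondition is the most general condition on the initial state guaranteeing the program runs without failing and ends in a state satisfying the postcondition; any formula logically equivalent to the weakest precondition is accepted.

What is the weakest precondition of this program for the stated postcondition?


Working backward. After the program, the postcondition j + pos - 2 != 1 must hold; in canonical form it is j + pos != 3.
Before pos := pos + 2*j: 3*j + pos != 3
Before q := pos - 5: 3*j + pos != 3
Before skip: 3*j + pos != 3
Answer: WP = 3*j + pos != 3


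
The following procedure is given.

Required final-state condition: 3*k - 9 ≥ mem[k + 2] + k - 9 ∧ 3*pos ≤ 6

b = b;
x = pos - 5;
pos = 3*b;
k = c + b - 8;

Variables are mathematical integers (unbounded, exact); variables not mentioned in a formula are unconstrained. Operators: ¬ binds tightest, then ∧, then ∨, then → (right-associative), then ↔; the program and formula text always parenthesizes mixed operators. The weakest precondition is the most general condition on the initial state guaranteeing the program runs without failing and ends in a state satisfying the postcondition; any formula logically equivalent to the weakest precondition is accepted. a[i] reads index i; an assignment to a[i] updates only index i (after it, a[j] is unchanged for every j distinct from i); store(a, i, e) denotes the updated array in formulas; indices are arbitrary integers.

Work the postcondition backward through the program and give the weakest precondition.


Working backward. After the program, the postcondition 3*k - 9 ≥ mem[k + 2] + k - 9 ∧ 3*pos ≤ 6 must hold; in canonical form it is 2*k ≥ mem[k + 2] ∧ 3*pos ≤ 6.
Before k := c + b - 8: 2*b + 2*c ≥ mem[b + c - 6] + 16 ∧ 3*pos ≤ 6
Before pos := 3*b: 2*b + 2*c ≥ mem[b + c - 6] + 16 ∧ 9*b ≤ 6
Before x := pos - 5: 2*b + 2*c ≥ mem[b + c - 6] + 16 ∧ 9*b ≤ 6
Before b := b: 2*b + 2*c ≥ mem[b + c - 6] + 16 ∧ 9*b ≤ 6
Answer: WP = 2*b + 2*c ≥ mem[b + c - 6] + 16 ∧ 9*b ≤ 6


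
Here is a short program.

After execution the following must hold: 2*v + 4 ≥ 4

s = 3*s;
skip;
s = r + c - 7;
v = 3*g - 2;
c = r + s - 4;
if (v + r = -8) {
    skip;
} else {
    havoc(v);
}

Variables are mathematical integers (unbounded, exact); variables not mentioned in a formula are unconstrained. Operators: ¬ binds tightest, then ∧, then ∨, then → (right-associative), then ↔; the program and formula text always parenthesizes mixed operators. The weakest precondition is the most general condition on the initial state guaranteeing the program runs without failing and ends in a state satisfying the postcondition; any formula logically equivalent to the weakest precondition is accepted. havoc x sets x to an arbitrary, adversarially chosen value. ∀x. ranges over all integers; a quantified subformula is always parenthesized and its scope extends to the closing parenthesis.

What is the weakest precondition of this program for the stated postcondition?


Working backward. After the program, the postcondition 2*v + 4 ≥ 4 must hold; in canonical form it is 2*v ≥ 0.
Then branch requires 2*v ≥ 0; else branch requires ∀v_1. 2*v_1 ≥ 0.
Before the if: (r + v = -8 → 2*v ≥ 0) ∧ ((¬(r + v = -8)) → (∀v_1. 2*v_1 ≥ 0))
Before c := r + s - 4: (r + v = -8 → 2*v ≥ 0) ∧ ((¬(r + v = -8)) → (∀v_1. 2*v_1 ≥ 0))
Before v := 3*g - 2: (3*g + r = -6 → 6*g ≥ 4) ∧ ((¬(3*g + r = -6)) → (∀v_1. 2*v_1 ≥ 0))
Before s := r + c - 7: (3*g + r = -6 → 6*g ≥ 4) ∧ ((¬(3*g + r = -6)) → (∀v_1. 2*v_1 ≥ 0))
Before skip: (3*g + r = -6 → 6*g ≥ 4) ∧ ((¬(3*g + r = -6)) → (∀v_1. 2*v_1 ≥ 0))
Before s := 3*s: (3*g + r = -6 → 6*g ≥ 4) ∧ ((¬(3*g + r = -6)) → (∀v_1. 2*v_1 ≥ 0))
Answer: WP = (3*g + r = -6 → 6*g ≥ 4) ∧ ((¬(3*g + r = -6)) → (∀v_1. 2*v_1 ≥ 0))


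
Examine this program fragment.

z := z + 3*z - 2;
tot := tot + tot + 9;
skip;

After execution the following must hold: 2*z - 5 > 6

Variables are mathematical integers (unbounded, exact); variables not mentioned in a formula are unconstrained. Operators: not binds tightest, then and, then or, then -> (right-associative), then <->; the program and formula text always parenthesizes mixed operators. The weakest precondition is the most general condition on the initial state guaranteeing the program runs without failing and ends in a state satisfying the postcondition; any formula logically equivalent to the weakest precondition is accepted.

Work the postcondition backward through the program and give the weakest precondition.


Working backward. After the program, the postcondition 2*z - 5 > 6 must hold; in canonical form it is 2*z > 11.
Before skip: 2*z > 11
Before tot := tot + tot + 9: 2*z > 11
Before z := z + 3*z - 2: 8*z > 15
Answer: WP = 8*z > 15


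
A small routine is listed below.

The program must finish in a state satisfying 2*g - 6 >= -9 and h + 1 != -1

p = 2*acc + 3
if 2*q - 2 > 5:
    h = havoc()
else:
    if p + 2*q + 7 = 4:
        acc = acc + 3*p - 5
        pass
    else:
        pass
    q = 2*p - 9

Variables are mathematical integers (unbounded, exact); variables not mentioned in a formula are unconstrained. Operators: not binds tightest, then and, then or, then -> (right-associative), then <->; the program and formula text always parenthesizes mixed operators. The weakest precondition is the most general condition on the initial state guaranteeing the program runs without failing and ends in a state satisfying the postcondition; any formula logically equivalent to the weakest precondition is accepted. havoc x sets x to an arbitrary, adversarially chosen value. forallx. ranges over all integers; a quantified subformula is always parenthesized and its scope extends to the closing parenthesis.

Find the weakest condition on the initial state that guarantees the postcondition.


Working backward. After the program, the postcondition 2*g - 6 >= -9 and h + 1 != -1 must hold; in canonical form it is 2*g >= -3 and h != -2.
Then branch requires forall h_1. (2*g >= -3 and h_1 != -2); else branch requires (p + 2*q = -3 -> (2*g >= -3 and h != -2)) and ((not (p + 2*q = -3)) -> (2*g >= -3 and h != -2)).
Before the if: (2*q > 7 -> (forall h_1. (2*g >= -3 and h_1 != -2))) and ((not (2*q > 7)) -> ((p + 2*q = -3 -> (2*g >= -3 and h != -2)) and ((not (p + 2*q = -3)) -> (2*g >= -3 and h != -2))))
Before p := 2*acc + 3: (2*q > 7 -> (forall h_1. (2*g >= -3 and h_1 != -2))) and ((not (2*q > 7)) -> ((2*acc + 2*q = -6 -> (2*g >= -3 and h != -2)) and ((not (2*acc + 2*q = -6)) -> (2*g >= -3 and h != -2))))
Answer: WP = (2*q > 7 -> (forall h_1. (2*g >= -3 and h_1 != -2))) and ((not (2*q > 7)) -> ((2*acc + 2*q = -6 -> (2*g >= -3 and h != -2)) and ((not (2*acc + 2*q = -6)) -> (2*g >= -3 and h != -2))))


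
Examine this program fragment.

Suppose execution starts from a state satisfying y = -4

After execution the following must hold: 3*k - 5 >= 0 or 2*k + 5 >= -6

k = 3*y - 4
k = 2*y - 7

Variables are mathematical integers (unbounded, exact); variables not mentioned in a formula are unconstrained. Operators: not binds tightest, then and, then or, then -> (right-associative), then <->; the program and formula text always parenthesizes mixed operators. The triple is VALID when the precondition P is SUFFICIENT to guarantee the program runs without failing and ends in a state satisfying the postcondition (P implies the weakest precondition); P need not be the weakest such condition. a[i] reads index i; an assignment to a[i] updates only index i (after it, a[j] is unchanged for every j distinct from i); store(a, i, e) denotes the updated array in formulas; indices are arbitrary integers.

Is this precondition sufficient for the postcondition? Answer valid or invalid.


Working backward. After the program, the postcondition 3*k - 5 >= 0 or 2*k + 5 >= -6 must hold; in canonical form it is 3*k >= 5 or 2*k >= -11.
Before k := 2*y - 7: 6*y >= 26 or 4*y >= 3
Before k := 3*y - 4: 6*y >= 26 or 4*y >= 3
The weakest precondition is 6*y >= 26 or 4*y >= 3.
Check whether y = -4 implies it.
Countermodel: at the initial state y = -4, the precondition holds but the weakest precondition fails.
Answer: invalid


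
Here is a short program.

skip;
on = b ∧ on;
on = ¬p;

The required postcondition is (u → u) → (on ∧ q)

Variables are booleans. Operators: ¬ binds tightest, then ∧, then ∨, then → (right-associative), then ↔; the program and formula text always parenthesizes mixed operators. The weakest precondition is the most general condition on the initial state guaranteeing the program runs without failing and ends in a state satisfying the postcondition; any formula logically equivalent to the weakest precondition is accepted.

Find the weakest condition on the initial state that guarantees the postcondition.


Working backward. After the program, the postcondition (u → u) → (on ∧ q) must hold; in canonical form it is on ∧ q.
Before on := ¬p: (¬p) ∧ q
Before on := b ∧ on: (¬p) ∧ q
Before skip: (¬p) ∧ q
Answer: WP = (¬p) ∧ q


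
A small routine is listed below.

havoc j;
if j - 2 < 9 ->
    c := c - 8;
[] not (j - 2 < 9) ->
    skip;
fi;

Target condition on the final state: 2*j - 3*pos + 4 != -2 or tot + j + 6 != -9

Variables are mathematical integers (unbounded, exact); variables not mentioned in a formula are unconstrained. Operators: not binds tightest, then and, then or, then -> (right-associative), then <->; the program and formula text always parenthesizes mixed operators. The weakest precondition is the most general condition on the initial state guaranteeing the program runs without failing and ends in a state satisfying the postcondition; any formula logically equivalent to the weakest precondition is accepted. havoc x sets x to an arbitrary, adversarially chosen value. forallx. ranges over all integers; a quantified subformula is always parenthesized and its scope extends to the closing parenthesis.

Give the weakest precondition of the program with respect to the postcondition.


Working backward. After the program, the postcondition 2*j - 3*pos + 4 != -2 or tot + j + 6 != -9 must hold; in canonical form it is 2*j != 3*pos - 6 or j + tot != -15.
Then branch requires 2*j != 3*pos - 6 or j + tot != -15; else branch requires 2*j != 3*pos - 6 or j + tot != -15.
Before the if: (j < 11 -> (2*j != 3*pos - 6 or j + tot != -15)) and ((not (j < 11)) -> (2*j != 3*pos - 6 or j + tot != -15))
Before havoc j: forall j_1. ((j_1 < 11 -> (2*j_1 != 3*pos - 6 or j_1 + tot != -15)) and ((not (j_1 < 11)) -> (2*j_1 != 3*pos - 6 or j_1 + tot != -15)))
Answer: WP = forall j_1. ((j_1 < 11 -> (2*j_1 != 3*pos - 6 or j_1 + tot != -15)) and ((not (j_1 < 11)) -> (2*j_1 != 3*pos - 6 or j_1 + tot != -15)))


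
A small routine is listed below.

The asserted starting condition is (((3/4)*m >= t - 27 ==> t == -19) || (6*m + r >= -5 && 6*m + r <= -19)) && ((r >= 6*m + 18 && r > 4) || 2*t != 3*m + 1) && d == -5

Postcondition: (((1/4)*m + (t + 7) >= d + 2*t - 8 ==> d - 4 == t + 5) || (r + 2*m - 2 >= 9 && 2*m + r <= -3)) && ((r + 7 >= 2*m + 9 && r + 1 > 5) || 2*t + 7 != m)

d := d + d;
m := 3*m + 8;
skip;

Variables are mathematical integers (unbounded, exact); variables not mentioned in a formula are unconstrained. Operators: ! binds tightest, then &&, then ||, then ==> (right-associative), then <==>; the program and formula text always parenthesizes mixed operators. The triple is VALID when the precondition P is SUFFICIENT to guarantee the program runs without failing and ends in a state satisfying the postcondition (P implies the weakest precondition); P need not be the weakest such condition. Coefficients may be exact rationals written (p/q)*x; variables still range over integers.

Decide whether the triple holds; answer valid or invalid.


Working backward. After the program, the postcondition (((1/4)*m + (t + 7) >= d + 2*t - 8 ==> d - 4 == t + 5) || (r + 2*m - 2 >= 9 && 2*m + r <= -3)) && ((r + 7 >= 2*m + 9 && r + 1 > 5) || 2*t + 7 != m) must hold; in canonical form it is (((1/4)*m >= d + t - 15 ==> d == t + 9) || (2*m + r >= 11 && 2*m + r <= -3)) && ((r >= 2*m + 2 && r > 4) || 2*t != m - 7).
Before skip: (((1/4)*m >= d + t - 15 ==> d == t + 9) || (2*m + r >= 11 && 2*m + r <= -3)) && ((r >= 2*m + 2 && r > 4) || 2*t != m - 7)
Before m := 3*m + 8: (((3/4)*m >= d + t - 17 ==> d == t + 9) || (6*m + r >= -5 && 6*m + r <= -19)) && ((r >= 6*m + 18 && r > 4) || 2*t != 3*m + 1)
Before d := d + d: (((3/4)*m >= 2*d + t - 17 ==> 2*d == t + 9) || (6*m + r >= -5 && 6*m + r <= -19)) && ((r >= 6*m + 18 && r > 4) || 2*t != 3*m + 1)
The weakest precondition is (((3/4)*m >= 2*d + t - 17 ==> 2*d == t + 9) || (6*m + r >= -5 && 6*m + r <= -19)) && ((r >= 6*m + 18 && r > 4) || 2*t != 3*m + 1).
Check whether (((3/4)*m >= t - 27 ==> t == -19) || (6*m + r >= -5 && 6*m + r <= -19)) && ((r >= 6*m + 18 && r > 4) || 2*t != 3*m + 1) && d == -5 implies it.
Every state satisfying the precondition satisfies the weakest precondition: the implication holds.
Answer: valid


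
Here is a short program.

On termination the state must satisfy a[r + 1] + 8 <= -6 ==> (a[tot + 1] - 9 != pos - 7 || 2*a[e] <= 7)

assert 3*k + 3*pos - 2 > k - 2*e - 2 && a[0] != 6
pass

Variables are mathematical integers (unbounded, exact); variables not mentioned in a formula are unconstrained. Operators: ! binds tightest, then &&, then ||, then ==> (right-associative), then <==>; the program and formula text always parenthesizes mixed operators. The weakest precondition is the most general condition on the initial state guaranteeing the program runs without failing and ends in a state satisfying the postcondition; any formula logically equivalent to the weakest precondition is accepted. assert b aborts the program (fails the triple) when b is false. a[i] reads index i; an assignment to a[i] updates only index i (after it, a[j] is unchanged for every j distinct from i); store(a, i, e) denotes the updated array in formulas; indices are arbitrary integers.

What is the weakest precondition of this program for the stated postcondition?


Working backward. After the program, the postcondition a[r + 1] + 8 <= -6 ==> (a[tot + 1] - 9 != pos - 7 || 2*a[e] <= 7) must hold; in canonical form it is a[r + 1] <= -14 ==> (a[tot + 1] != pos + 2 || 2*a[e] <= 7).
Before skip: a[r + 1] <= -14 ==> (a[tot + 1] != pos + 2 || 2*a[e] <= 7)
Before assert 3*k + 3*pos - 2 > k - 2*e - 2 && a[0] != 6: 2*e + 2*k + 3*pos > 0 && a[0] != 6 && (a[r + 1] <= -14 ==> (a[tot + 1] != pos + 2 || 2*a[e] <= 7))
Answer: WP = 2*e + 2*k + 3*pos > 0 && a[0] != 6 && (a[r + 1] <= -14 ==> (a[tot + 1] != pos + 2 || 2*a[e] <= 7))
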